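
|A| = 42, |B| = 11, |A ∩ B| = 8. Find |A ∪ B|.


|A ∪ B| = |A| + |B| - |A ∩ B|
= 42 + 11 - 8
= 45

|A ∪ B| = 45


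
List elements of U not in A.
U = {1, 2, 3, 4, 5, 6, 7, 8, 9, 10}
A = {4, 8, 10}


Aᶜ = U \ A = elements in U but not in A
U = {1, 2, 3, 4, 5, 6, 7, 8, 9, 10}
A = {4, 8, 10}
Aᶜ = {1, 2, 3, 5, 6, 7, 9}

Aᶜ = {1, 2, 3, 5, 6, 7, 9}


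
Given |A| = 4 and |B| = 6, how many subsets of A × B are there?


A relation from A to B is any subset of A × B.
|A × B| = 4 × 6 = 24
# relations = 2^|A × B| = 2^24 = 16777216

Number of relations = 16777216


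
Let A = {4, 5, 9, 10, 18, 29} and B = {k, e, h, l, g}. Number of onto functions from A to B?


n = |A| = 6, k = |B| = 5. Surjections via inclusion-exclusion:
S(n,k) = Σ(-1)^i × C(k,i) × (k-i)^n, i=0 to k
i=0: (-1)^0×C(5,0)×5^6 = 15625
i=1: (-1)^1×C(5,1)×4^6 = -20480
i=2: (-1)^2×C(5,2)×3^6 = 7290
i=3: (-1)^3×C(5,3)×2^6 = -640
i=4: (-1)^4×C(5,4)×1^6 = 5
i=5: (-1)^5×C(5,5)×0^6 = 0
Total = 1800

Number of surjections = 1800


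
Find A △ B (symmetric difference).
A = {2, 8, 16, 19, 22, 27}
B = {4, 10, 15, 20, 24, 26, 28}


A △ B = (A \ B) ∪ (B \ A) = elements in exactly one of A or B
A \ B = {2, 8, 16, 19, 22, 27}
B \ A = {4, 10, 15, 20, 24, 26, 28}
A △ B = {2, 4, 8, 10, 15, 16, 19, 20, 22, 24, 26, 27, 28}

A △ B = {2, 4, 8, 10, 15, 16, 19, 20, 22, 24, 26, 27, 28}


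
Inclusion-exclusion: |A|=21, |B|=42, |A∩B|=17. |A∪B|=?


|A ∪ B| = |A| + |B| - |A ∩ B|
= 21 + 42 - 17
= 46

|A ∪ B| = 46


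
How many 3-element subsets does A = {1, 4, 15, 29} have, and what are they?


|A| = 4, so A has C(4,3) = 4 subsets of size 3.
Enumerate by choosing 3 elements from A at a time:
{1, 4, 15}, {1, 4, 29}, {1, 15, 29}, {4, 15, 29}

3-element subsets (4 total): {1, 4, 15}, {1, 4, 29}, {1, 15, 29}, {4, 15, 29}


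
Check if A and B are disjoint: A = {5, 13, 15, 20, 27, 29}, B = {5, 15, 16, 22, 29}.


Disjoint means A ∩ B = ∅.
A ∩ B = {5, 15, 29}
A ∩ B ≠ ∅, so A and B are NOT disjoint.

No, A and B are not disjoint (A ∩ B = {5, 15, 29})


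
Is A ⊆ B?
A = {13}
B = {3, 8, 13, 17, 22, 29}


A ⊆ B means every element of A is in B.
All elements of A are in B.
So A ⊆ B.

Yes, A ⊆ B


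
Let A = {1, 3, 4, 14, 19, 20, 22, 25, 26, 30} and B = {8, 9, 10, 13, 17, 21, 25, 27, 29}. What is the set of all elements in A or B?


A ∪ B = all elements in A or B (or both)
A = {1, 3, 4, 14, 19, 20, 22, 25, 26, 30}
B = {8, 9, 10, 13, 17, 21, 25, 27, 29}
A ∪ B = {1, 3, 4, 8, 9, 10, 13, 14, 17, 19, 20, 21, 22, 25, 26, 27, 29, 30}

A ∪ B = {1, 3, 4, 8, 9, 10, 13, 14, 17, 19, 20, 21, 22, 25, 26, 27, 29, 30}


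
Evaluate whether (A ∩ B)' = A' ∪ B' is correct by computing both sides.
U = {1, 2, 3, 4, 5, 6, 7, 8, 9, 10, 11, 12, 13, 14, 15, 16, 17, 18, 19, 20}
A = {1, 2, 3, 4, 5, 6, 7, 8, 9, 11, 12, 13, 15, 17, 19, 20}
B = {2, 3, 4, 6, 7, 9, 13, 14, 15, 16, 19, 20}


LHS: A ∩ B = {2, 3, 4, 6, 7, 9, 13, 15, 19, 20}
(A ∩ B)' = U \ (A ∩ B) = {1, 5, 8, 10, 11, 12, 14, 16, 17, 18}
A' = {10, 14, 16, 18}, B' = {1, 5, 8, 10, 11, 12, 17, 18}
Claimed RHS: A' ∪ B' = {1, 5, 8, 10, 11, 12, 14, 16, 17, 18}
Identity is VALID: LHS = RHS = {1, 5, 8, 10, 11, 12, 14, 16, 17, 18} ✓

Identity is valid. (A ∩ B)' = A' ∪ B' = {1, 5, 8, 10, 11, 12, 14, 16, 17, 18}


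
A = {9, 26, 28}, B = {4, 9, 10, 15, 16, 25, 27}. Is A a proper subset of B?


A ⊂ B requires: A ⊆ B AND A ≠ B.
A ⊆ B? No
A ⊄ B, so A is not a proper subset.

No, A is not a proper subset of B


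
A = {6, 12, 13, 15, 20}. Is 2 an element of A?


A = {6, 12, 13, 15, 20}
Checking if 2 is in A
2 is not in A → False

2 ∉ A


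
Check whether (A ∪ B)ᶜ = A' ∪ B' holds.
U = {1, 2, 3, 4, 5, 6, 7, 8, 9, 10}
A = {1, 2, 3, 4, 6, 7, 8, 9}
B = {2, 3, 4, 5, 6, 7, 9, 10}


LHS: A ∪ B = {1, 2, 3, 4, 5, 6, 7, 8, 9, 10}
(A ∪ B)' = U \ (A ∪ B) = ∅
A' = {5, 10}, B' = {1, 8}
Claimed RHS: A' ∪ B' = {1, 5, 8, 10}
Identity is INVALID: LHS = ∅ but the RHS claimed here equals {1, 5, 8, 10}. The correct form is (A ∪ B)' = A' ∩ B'.

Identity is invalid: (A ∪ B)' = ∅ but A' ∪ B' = {1, 5, 8, 10}. The correct De Morgan law is (A ∪ B)' = A' ∩ B'.


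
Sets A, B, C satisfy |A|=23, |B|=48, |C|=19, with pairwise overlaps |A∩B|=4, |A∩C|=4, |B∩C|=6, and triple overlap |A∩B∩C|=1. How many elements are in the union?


|A∪B∪C| = |A|+|B|+|C| - |A∩B|-|A∩C|-|B∩C| + |A∩B∩C|
= 23+48+19 - 4-4-6 + 1
= 90 - 14 + 1
= 77

|A ∪ B ∪ C| = 77


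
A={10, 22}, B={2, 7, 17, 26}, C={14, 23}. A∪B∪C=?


A ∪ B = {2, 7, 10, 17, 22, 26}
(A ∪ B) ∪ C = {2, 7, 10, 14, 17, 22, 23, 26}

A ∪ B ∪ C = {2, 7, 10, 14, 17, 22, 23, 26}


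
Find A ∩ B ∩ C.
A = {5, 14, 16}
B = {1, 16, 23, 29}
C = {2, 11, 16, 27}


A ∩ B = {16}
(A ∩ B) ∩ C = {16}

A ∩ B ∩ C = {16}


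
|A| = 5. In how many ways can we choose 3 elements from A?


C(n,k) = n! / (k!(n-k)!)
C(5,3) = 5! / (3!2!)
= 10

C(5,3) = 10


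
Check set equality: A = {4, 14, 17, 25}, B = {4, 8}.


Two sets are equal iff they have exactly the same elements.
A = {4, 14, 17, 25}
B = {4, 8}
Differences: {8, 14, 17, 25}
A ≠ B

No, A ≠ B


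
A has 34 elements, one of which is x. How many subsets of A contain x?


Subsets of A containing x correspond to subsets of A \ {x}, which has 33 elements.
Count = 2^(n-1) = 2^33
= 8589934592

Number of subsets containing x = 8589934592


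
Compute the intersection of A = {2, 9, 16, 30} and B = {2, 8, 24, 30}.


A ∩ B = elements in both A and B
A = {2, 9, 16, 30}
B = {2, 8, 24, 30}
A ∩ B = {2, 30}

A ∩ B = {2, 30}


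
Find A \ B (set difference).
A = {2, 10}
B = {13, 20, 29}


A \ B = elements in A but not in B
A = {2, 10}
B = {13, 20, 29}
Remove from A any elements in B
A \ B = {2, 10}

A \ B = {2, 10}


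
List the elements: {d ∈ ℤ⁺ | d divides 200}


Checking each candidate:
Condition: positive divisors of 200
Result = {1, 2, 4, 5, 8, 10, 20, 25, 40, 50, 100, 200}

{1, 2, 4, 5, 8, 10, 20, 25, 40, 50, 100, 200}


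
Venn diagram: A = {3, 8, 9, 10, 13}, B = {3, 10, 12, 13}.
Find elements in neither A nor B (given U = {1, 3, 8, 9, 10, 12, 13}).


A = {3, 8, 9, 10, 13}
B = {3, 10, 12, 13}
Region: in neither A nor B (given U = {1, 3, 8, 9, 10, 12, 13})
Elements: {1}

Elements in neither A nor B (given U = {1, 3, 8, 9, 10, 12, 13}): {1}


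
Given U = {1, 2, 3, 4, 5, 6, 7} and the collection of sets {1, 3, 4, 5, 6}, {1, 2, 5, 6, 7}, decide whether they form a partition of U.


A partition requires: (1) non-empty parts, (2) pairwise disjoint, (3) union = U
Parts: {1, 3, 4, 5, 6}, {1, 2, 5, 6, 7}
Union of parts: {1, 2, 3, 4, 5, 6, 7}
U = {1, 2, 3, 4, 5, 6, 7}
All non-empty? True
Pairwise disjoint? False
Covers U? True

No, not a valid partition


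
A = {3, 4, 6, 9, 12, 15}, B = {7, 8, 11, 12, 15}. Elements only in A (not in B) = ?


A = {3, 4, 6, 9, 12, 15}
B = {7, 8, 11, 12, 15}
Region: only in A (not in B)
Elements: {3, 4, 6, 9}

Elements only in A (not in B): {3, 4, 6, 9}


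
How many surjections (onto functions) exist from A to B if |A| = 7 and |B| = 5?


n = |A| = 7, k = |B| = 5. Surjections via inclusion-exclusion:
S(n,k) = Σ(-1)^i × C(k,i) × (k-i)^n, i=0 to k
i=0: (-1)^0×C(5,0)×5^7 = 78125
i=1: (-1)^1×C(5,1)×4^7 = -81920
i=2: (-1)^2×C(5,2)×3^7 = 21870
i=3: (-1)^3×C(5,3)×2^7 = -1280
i=4: (-1)^4×C(5,4)×1^7 = 5
i=5: (-1)^5×C(5,5)×0^7 = 0
Total = 16800

Number of surjections = 16800


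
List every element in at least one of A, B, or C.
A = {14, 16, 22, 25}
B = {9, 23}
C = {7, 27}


A ∪ B = {9, 14, 16, 22, 23, 25}
(A ∪ B) ∪ C = {7, 9, 14, 16, 22, 23, 25, 27}

A ∪ B ∪ C = {7, 9, 14, 16, 22, 23, 25, 27}


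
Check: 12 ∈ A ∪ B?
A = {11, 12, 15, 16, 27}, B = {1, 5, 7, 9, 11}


A = {11, 12, 15, 16, 27}, B = {1, 5, 7, 9, 11}
A ∪ B = all elements in A or B
A ∪ B = {1, 5, 7, 9, 11, 12, 15, 16, 27}
Checking if 12 ∈ A ∪ B
12 is in A ∪ B → True

12 ∈ A ∪ B


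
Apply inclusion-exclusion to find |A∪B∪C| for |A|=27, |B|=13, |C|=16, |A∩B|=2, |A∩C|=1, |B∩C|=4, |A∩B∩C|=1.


|A∪B∪C| = |A|+|B|+|C| - |A∩B|-|A∩C|-|B∩C| + |A∩B∩C|
= 27+13+16 - 2-1-4 + 1
= 56 - 7 + 1
= 50

|A ∪ B ∪ C| = 50


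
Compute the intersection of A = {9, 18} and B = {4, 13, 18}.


A ∩ B = elements in both A and B
A = {9, 18}
B = {4, 13, 18}
A ∩ B = {18}

A ∩ B = {18}


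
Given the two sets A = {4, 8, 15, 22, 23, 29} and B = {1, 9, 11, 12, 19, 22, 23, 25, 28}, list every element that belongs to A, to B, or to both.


A ∪ B = all elements in A or B (or both)
A = {4, 8, 15, 22, 23, 29}
B = {1, 9, 11, 12, 19, 22, 23, 25, 28}
A ∪ B = {1, 4, 8, 9, 11, 12, 15, 19, 22, 23, 25, 28, 29}

A ∪ B = {1, 4, 8, 9, 11, 12, 15, 19, 22, 23, 25, 28, 29}


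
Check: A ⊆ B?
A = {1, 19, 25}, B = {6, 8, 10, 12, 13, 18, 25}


A ⊆ B means every element of A is in B.
Elements in A not in B: {1, 19}
So A ⊄ B.

No, A ⊄ B


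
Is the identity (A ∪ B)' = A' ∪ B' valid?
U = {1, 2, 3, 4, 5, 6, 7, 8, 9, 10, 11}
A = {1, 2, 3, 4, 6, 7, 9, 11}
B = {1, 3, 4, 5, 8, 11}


LHS: A ∪ B = {1, 2, 3, 4, 5, 6, 7, 8, 9, 11}
(A ∪ B)' = U \ (A ∪ B) = {10}
A' = {5, 8, 10}, B' = {2, 6, 7, 9, 10}
Claimed RHS: A' ∪ B' = {2, 5, 6, 7, 8, 9, 10}
Identity is INVALID: LHS = {10} but the RHS claimed here equals {2, 5, 6, 7, 8, 9, 10}. The correct form is (A ∪ B)' = A' ∩ B'.

Identity is invalid: (A ∪ B)' = {10} but A' ∪ B' = {2, 5, 6, 7, 8, 9, 10}. The correct De Morgan law is (A ∪ B)' = A' ∩ B'.


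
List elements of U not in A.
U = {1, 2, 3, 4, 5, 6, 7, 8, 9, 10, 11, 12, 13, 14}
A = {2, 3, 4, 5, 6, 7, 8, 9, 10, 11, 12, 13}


Aᶜ = U \ A = elements in U but not in A
U = {1, 2, 3, 4, 5, 6, 7, 8, 9, 10, 11, 12, 13, 14}
A = {2, 3, 4, 5, 6, 7, 8, 9, 10, 11, 12, 13}
Aᶜ = {1, 14}

Aᶜ = {1, 14}


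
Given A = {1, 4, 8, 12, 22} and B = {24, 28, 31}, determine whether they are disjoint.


Disjoint means A ∩ B = ∅.
A ∩ B = ∅
A ∩ B = ∅, so A and B are disjoint.

Yes, A and B are disjoint


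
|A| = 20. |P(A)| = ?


Number of subsets = 2^n
= 2^20
= 1048576

|P(A)| = 1048576


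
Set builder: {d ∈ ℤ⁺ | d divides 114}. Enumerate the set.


Checking each candidate:
Condition: positive divisors of 114
Result = {1, 2, 3, 6, 19, 38, 57, 114}

{1, 2, 3, 6, 19, 38, 57, 114}


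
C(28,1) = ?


C(n,k) = n! / (k!(n-k)!)
C(28,1) = 28! / (1!27!)
= 28

C(28,1) = 28


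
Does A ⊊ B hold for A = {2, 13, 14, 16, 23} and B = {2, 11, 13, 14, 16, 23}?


A ⊂ B requires: A ⊆ B AND A ≠ B.
A ⊆ B? Yes
A = B? No
A ⊂ B: Yes (A is a proper subset of B)

Yes, A ⊂ B


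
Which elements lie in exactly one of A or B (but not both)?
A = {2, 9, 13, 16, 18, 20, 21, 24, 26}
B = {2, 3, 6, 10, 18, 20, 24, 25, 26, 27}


A △ B = (A \ B) ∪ (B \ A) = elements in exactly one of A or B
A \ B = {9, 13, 16, 21}
B \ A = {3, 6, 10, 25, 27}
A △ B = {3, 6, 9, 10, 13, 16, 21, 25, 27}

A △ B = {3, 6, 9, 10, 13, 16, 21, 25, 27}


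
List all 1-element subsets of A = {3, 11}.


|A| = 2, so A has C(2,1) = 2 subsets of size 1.
Enumerate by choosing 1 elements from A at a time:
{3}, {11}

1-element subsets (2 total): {3}, {11}


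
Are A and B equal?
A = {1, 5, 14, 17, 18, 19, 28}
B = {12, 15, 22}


Two sets are equal iff they have exactly the same elements.
A = {1, 5, 14, 17, 18, 19, 28}
B = {12, 15, 22}
Differences: {1, 5, 12, 14, 15, 17, 18, 19, 22, 28}
A ≠ B

No, A ≠ B


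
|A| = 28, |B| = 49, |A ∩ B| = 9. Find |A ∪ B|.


|A ∪ B| = |A| + |B| - |A ∩ B|
= 28 + 49 - 9
= 68

|A ∪ B| = 68


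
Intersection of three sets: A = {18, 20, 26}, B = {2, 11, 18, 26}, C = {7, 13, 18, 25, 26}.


A ∩ B = {18, 26}
(A ∩ B) ∩ C = {18, 26}

A ∩ B ∩ C = {18, 26}


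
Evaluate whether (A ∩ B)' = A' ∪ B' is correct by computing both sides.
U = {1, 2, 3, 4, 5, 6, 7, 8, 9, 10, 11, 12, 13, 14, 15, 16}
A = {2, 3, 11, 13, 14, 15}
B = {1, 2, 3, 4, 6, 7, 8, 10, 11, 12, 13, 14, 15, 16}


LHS: A ∩ B = {2, 3, 11, 13, 14, 15}
(A ∩ B)' = U \ (A ∩ B) = {1, 4, 5, 6, 7, 8, 9, 10, 12, 16}
A' = {1, 4, 5, 6, 7, 8, 9, 10, 12, 16}, B' = {5, 9}
Claimed RHS: A' ∪ B' = {1, 4, 5, 6, 7, 8, 9, 10, 12, 16}
Identity is VALID: LHS = RHS = {1, 4, 5, 6, 7, 8, 9, 10, 12, 16} ✓

Identity is valid. (A ∩ B)' = A' ∪ B' = {1, 4, 5, 6, 7, 8, 9, 10, 12, 16}


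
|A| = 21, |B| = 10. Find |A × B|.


|A × B| = |A| × |B|
= 21 × 10
= 210

|A × B| = 210


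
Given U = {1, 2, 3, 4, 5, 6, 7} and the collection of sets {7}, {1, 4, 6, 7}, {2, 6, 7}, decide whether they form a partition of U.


A partition requires: (1) non-empty parts, (2) pairwise disjoint, (3) union = U
Parts: {7}, {1, 4, 6, 7}, {2, 6, 7}
Union of parts: {1, 2, 4, 6, 7}
U = {1, 2, 3, 4, 5, 6, 7}
All non-empty? True
Pairwise disjoint? False
Covers U? False

No, not a valid partition


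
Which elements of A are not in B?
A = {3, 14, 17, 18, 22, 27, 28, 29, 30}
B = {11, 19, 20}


A \ B = elements in A but not in B
A = {3, 14, 17, 18, 22, 27, 28, 29, 30}
B = {11, 19, 20}
Remove from A any elements in B
A \ B = {3, 14, 17, 18, 22, 27, 28, 29, 30}

A \ B = {3, 14, 17, 18, 22, 27, 28, 29, 30}


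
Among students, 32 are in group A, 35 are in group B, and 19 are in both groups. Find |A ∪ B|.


|A ∪ B| = |A| + |B| - |A ∩ B|
= 32 + 35 - 19
= 48

|A ∪ B| = 48


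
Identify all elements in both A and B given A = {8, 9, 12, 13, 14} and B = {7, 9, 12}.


A = {8, 9, 12, 13, 14}
B = {7, 9, 12}
Region: in both A and B
Elements: {9, 12}

Elements in both A and B: {9, 12}


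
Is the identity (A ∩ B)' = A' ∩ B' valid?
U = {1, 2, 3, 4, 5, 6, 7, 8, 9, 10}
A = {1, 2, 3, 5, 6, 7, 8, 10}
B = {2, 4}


LHS: A ∩ B = {2}
(A ∩ B)' = U \ (A ∩ B) = {1, 3, 4, 5, 6, 7, 8, 9, 10}
A' = {4, 9}, B' = {1, 3, 5, 6, 7, 8, 9, 10}
Claimed RHS: A' ∩ B' = {9}
Identity is INVALID: LHS = {1, 3, 4, 5, 6, 7, 8, 9, 10} but the RHS claimed here equals {9}. The correct form is (A ∩ B)' = A' ∪ B'.

Identity is invalid: (A ∩ B)' = {1, 3, 4, 5, 6, 7, 8, 9, 10} but A' ∩ B' = {9}. The correct De Morgan law is (A ∩ B)' = A' ∪ B'.


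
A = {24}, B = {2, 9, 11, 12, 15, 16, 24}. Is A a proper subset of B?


A ⊂ B requires: A ⊆ B AND A ≠ B.
A ⊆ B? Yes
A = B? No
A ⊂ B: Yes (A is a proper subset of B)

Yes, A ⊂ B


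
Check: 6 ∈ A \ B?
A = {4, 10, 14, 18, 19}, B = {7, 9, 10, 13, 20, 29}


A = {4, 10, 14, 18, 19}, B = {7, 9, 10, 13, 20, 29}
A \ B = elements in A but not in B
A \ B = {4, 14, 18, 19}
Checking if 6 ∈ A \ B
6 is not in A \ B → False

6 ∉ A \ B


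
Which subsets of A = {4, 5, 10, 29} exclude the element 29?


A subset of A that omits 29 is a subset of A \ {29}, so there are 2^(n-1) = 2^3 = 8 of them.
Subsets excluding 29: ∅, {4}, {5}, {10}, {4, 5}, {4, 10}, {5, 10}, {4, 5, 10}

Subsets excluding 29 (8 total): ∅, {4}, {5}, {10}, {4, 5}, {4, 10}, {5, 10}, {4, 5, 10}


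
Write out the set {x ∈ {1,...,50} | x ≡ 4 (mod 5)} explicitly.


Checking each candidate:
Condition: x in {1,...,50} with x ≡ 4 (mod 5)
Result = {4, 9, 14, 19, 24, 29, 34, 39, 44, 49}

{4, 9, 14, 19, 24, 29, 34, 39, 44, 49}


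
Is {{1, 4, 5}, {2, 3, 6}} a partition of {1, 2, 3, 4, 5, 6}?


A partition requires: (1) non-empty parts, (2) pairwise disjoint, (3) union = U
Parts: {1, 4, 5}, {2, 3, 6}
Union of parts: {1, 2, 3, 4, 5, 6}
U = {1, 2, 3, 4, 5, 6}
All non-empty? True
Pairwise disjoint? True
Covers U? True

Yes, valid partition


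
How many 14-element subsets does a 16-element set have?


C(n,k) = n! / (k!(n-k)!)
C(16,14) = 16! / (14!2!)
= 120

C(16,14) = 120


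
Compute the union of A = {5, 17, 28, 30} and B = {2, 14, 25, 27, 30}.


A ∪ B = all elements in A or B (or both)
A = {5, 17, 28, 30}
B = {2, 14, 25, 27, 30}
A ∪ B = {2, 5, 14, 17, 25, 27, 28, 30}

A ∪ B = {2, 5, 14, 17, 25, 27, 28, 30}


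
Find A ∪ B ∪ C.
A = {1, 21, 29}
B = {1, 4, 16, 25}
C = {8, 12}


A ∪ B = {1, 4, 16, 21, 25, 29}
(A ∪ B) ∪ C = {1, 4, 8, 12, 16, 21, 25, 29}

A ∪ B ∪ C = {1, 4, 8, 12, 16, 21, 25, 29}


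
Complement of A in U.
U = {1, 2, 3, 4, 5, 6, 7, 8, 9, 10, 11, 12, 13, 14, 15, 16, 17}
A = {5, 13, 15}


Aᶜ = U \ A = elements in U but not in A
U = {1, 2, 3, 4, 5, 6, 7, 8, 9, 10, 11, 12, 13, 14, 15, 16, 17}
A = {5, 13, 15}
Aᶜ = {1, 2, 3, 4, 6, 7, 8, 9, 10, 11, 12, 14, 16, 17}

Aᶜ = {1, 2, 3, 4, 6, 7, 8, 9, 10, 11, 12, 14, 16, 17}


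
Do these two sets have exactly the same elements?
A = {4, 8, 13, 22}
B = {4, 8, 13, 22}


Two sets are equal iff they have exactly the same elements.
A = {4, 8, 13, 22}
B = {4, 8, 13, 22}
Same elements → A = B

Yes, A = B


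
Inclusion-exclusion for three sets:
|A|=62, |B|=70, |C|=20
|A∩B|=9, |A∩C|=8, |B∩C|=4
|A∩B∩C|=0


|A∪B∪C| = |A|+|B|+|C| - |A∩B|-|A∩C|-|B∩C| + |A∩B∩C|
= 62+70+20 - 9-8-4 + 0
= 152 - 21 + 0
= 131

|A ∪ B ∪ C| = 131


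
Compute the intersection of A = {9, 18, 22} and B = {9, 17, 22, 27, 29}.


A ∩ B = elements in both A and B
A = {9, 18, 22}
B = {9, 17, 22, 27, 29}
A ∩ B = {9, 22}

A ∩ B = {9, 22}


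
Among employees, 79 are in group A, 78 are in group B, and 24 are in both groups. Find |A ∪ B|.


|A ∪ B| = |A| + |B| - |A ∩ B|
= 79 + 78 - 24
= 133

|A ∪ B| = 133


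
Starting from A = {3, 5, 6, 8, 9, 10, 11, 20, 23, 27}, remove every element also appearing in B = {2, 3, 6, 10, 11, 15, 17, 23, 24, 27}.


A \ B = elements in A but not in B
A = {3, 5, 6, 8, 9, 10, 11, 20, 23, 27}
B = {2, 3, 6, 10, 11, 15, 17, 23, 24, 27}
Remove from A any elements in B
A \ B = {5, 8, 9, 20}

A \ B = {5, 8, 9, 20}


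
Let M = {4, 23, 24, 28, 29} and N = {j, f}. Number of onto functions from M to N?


n = |M| = 5, k = |N| = 2. Surjections via inclusion-exclusion:
S(n,k) = Σ(-1)^i × C(k,i) × (k-i)^n, i=0 to k
i=0: (-1)^0×C(2,0)×2^5 = 32
i=1: (-1)^1×C(2,1)×1^5 = -2
i=2: (-1)^2×C(2,2)×0^5 = 0
Total = 30

Number of surjections = 30


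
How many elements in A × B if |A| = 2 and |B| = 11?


|A × B| = |A| × |B|
= 2 × 11
= 22

|A × B| = 22


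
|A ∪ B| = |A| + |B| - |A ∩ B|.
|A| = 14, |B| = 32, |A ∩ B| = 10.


|A ∪ B| = |A| + |B| - |A ∩ B|
= 14 + 32 - 10
= 36

|A ∪ B| = 36


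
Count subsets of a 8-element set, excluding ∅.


Total subsets = 2^n = 2^8 = 256
Non-empty subsets exclude the empty set: 2^n - 1
= 256 - 1
= 255

Number of non-empty subsets = 255


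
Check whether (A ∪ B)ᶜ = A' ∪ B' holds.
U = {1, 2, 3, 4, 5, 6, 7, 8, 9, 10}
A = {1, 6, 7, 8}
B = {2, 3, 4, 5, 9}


LHS: A ∪ B = {1, 2, 3, 4, 5, 6, 7, 8, 9}
(A ∪ B)' = U \ (A ∪ B) = {10}
A' = {2, 3, 4, 5, 9, 10}, B' = {1, 6, 7, 8, 10}
Claimed RHS: A' ∪ B' = {1, 2, 3, 4, 5, 6, 7, 8, 9, 10}
Identity is INVALID: LHS = {10} but the RHS claimed here equals {1, 2, 3, 4, 5, 6, 7, 8, 9, 10}. The correct form is (A ∪ B)' = A' ∩ B'.

Identity is invalid: (A ∪ B)' = {10} but A' ∪ B' = {1, 2, 3, 4, 5, 6, 7, 8, 9, 10}. The correct De Morgan law is (A ∪ B)' = A' ∩ B'.


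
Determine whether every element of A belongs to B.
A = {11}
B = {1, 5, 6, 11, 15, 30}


A ⊆ B means every element of A is in B.
All elements of A are in B.
So A ⊆ B.

Yes, A ⊆ B


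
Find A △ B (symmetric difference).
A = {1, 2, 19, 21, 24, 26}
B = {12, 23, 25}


A △ B = (A \ B) ∪ (B \ A) = elements in exactly one of A or B
A \ B = {1, 2, 19, 21, 24, 26}
B \ A = {12, 23, 25}
A △ B = {1, 2, 12, 19, 21, 23, 24, 25, 26}

A △ B = {1, 2, 12, 19, 21, 23, 24, 25, 26}


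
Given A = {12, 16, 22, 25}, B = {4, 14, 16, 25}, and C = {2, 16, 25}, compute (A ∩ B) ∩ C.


A ∩ B = {16, 25}
(A ∩ B) ∩ C = {16, 25}

A ∩ B ∩ C = {16, 25}


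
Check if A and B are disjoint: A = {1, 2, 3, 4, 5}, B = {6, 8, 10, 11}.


Disjoint means A ∩ B = ∅.
A ∩ B = ∅
A ∩ B = ∅, so A and B are disjoint.

Yes, A and B are disjoint


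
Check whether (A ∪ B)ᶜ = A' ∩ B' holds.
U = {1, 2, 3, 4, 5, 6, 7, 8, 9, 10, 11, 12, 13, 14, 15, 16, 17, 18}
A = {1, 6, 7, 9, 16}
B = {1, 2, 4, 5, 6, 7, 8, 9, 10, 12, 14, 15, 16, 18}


LHS: A ∪ B = {1, 2, 4, 5, 6, 7, 8, 9, 10, 12, 14, 15, 16, 18}
(A ∪ B)' = U \ (A ∪ B) = {3, 11, 13, 17}
A' = {2, 3, 4, 5, 8, 10, 11, 12, 13, 14, 15, 17, 18}, B' = {3, 11, 13, 17}
Claimed RHS: A' ∩ B' = {3, 11, 13, 17}
Identity is VALID: LHS = RHS = {3, 11, 13, 17} ✓

Identity is valid. (A ∪ B)' = A' ∩ B' = {3, 11, 13, 17}


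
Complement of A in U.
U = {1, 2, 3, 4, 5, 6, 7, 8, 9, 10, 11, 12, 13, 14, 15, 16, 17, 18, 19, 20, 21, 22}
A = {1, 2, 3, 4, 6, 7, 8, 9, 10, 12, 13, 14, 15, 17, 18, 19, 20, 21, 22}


Aᶜ = U \ A = elements in U but not in A
U = {1, 2, 3, 4, 5, 6, 7, 8, 9, 10, 11, 12, 13, 14, 15, 16, 17, 18, 19, 20, 21, 22}
A = {1, 2, 3, 4, 6, 7, 8, 9, 10, 12, 13, 14, 15, 17, 18, 19, 20, 21, 22}
Aᶜ = {5, 11, 16}

Aᶜ = {5, 11, 16}


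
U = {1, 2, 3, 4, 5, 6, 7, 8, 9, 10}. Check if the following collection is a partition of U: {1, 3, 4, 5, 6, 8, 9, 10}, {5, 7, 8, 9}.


A partition requires: (1) non-empty parts, (2) pairwise disjoint, (3) union = U
Parts: {1, 3, 4, 5, 6, 8, 9, 10}, {5, 7, 8, 9}
Union of parts: {1, 3, 4, 5, 6, 7, 8, 9, 10}
U = {1, 2, 3, 4, 5, 6, 7, 8, 9, 10}
All non-empty? True
Pairwise disjoint? False
Covers U? False

No, not a valid partition


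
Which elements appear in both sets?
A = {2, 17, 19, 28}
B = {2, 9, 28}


A ∩ B = elements in both A and B
A = {2, 17, 19, 28}
B = {2, 9, 28}
A ∩ B = {2, 28}

A ∩ B = {2, 28}


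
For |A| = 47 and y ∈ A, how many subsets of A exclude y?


Subsets of A avoiding y are subsets of A \ {y}, which has 46 elements.
Count = 2^(n-1) = 2^46
= 70368744177664

Number of subsets avoiding y = 70368744177664


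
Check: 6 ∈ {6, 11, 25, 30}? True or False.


A = {6, 11, 25, 30}
Checking if 6 is in A
6 is in A → True

6 ∈ A


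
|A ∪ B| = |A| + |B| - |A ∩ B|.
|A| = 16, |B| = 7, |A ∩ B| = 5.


|A ∪ B| = |A| + |B| - |A ∩ B|
= 16 + 7 - 5
= 18

|A ∪ B| = 18


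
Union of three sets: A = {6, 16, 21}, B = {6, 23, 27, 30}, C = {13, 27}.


A ∪ B = {6, 16, 21, 23, 27, 30}
(A ∪ B) ∪ C = {6, 13, 16, 21, 23, 27, 30}

A ∪ B ∪ C = {6, 13, 16, 21, 23, 27, 30}


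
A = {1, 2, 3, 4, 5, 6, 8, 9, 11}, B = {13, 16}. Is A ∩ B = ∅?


Disjoint means A ∩ B = ∅.
A ∩ B = ∅
A ∩ B = ∅, so A and B are disjoint.

Yes, A and B are disjoint


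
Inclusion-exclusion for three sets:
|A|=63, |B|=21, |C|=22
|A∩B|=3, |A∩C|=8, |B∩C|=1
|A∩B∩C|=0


|A∪B∪C| = |A|+|B|+|C| - |A∩B|-|A∩C|-|B∩C| + |A∩B∩C|
= 63+21+22 - 3-8-1 + 0
= 106 - 12 + 0
= 94

|A ∪ B ∪ C| = 94


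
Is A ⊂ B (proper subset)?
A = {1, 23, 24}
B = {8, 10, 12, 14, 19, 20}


A ⊂ B requires: A ⊆ B AND A ≠ B.
A ⊆ B? No
A ⊄ B, so A is not a proper subset.

No, A is not a proper subset of B


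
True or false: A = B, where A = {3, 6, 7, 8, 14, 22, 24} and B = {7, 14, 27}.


Two sets are equal iff they have exactly the same elements.
A = {3, 6, 7, 8, 14, 22, 24}
B = {7, 14, 27}
Differences: {3, 6, 8, 22, 24, 27}
A ≠ B

No, A ≠ B


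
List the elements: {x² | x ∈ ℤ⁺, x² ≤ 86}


Checking each candidate:
Condition: positive perfect squares ≤ 86
Result = {1, 4, 9, 16, 25, 36, 49, 64, 81}

{1, 4, 9, 16, 25, 36, 49, 64, 81}


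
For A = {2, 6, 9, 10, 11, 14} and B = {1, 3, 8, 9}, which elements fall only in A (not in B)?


A = {2, 6, 9, 10, 11, 14}
B = {1, 3, 8, 9}
Region: only in A (not in B)
Elements: {2, 6, 10, 11, 14}

Elements only in A (not in B): {2, 6, 10, 11, 14}


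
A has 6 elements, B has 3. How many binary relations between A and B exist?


A relation from A to B is any subset of A × B.
|A × B| = 6 × 3 = 18
# relations = 2^|A × B| = 2^18 = 262144

Number of relations = 262144


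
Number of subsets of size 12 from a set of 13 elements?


C(n,k) = n! / (k!(n-k)!)
C(13,12) = 13! / (12!1!)
= 13

C(13,12) = 13


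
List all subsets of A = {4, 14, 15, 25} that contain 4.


A subset of A contains 4 iff the remaining 3 elements form any subset of A \ {4}.
Count: 2^(n-1) = 2^3 = 8
Subsets containing 4: {4}, {4, 14}, {4, 15}, {4, 25}, {4, 14, 15}, {4, 14, 25}, {4, 15, 25}, {4, 14, 15, 25}

Subsets containing 4 (8 total): {4}, {4, 14}, {4, 15}, {4, 25}, {4, 14, 15}, {4, 14, 25}, {4, 15, 25}, {4, 14, 15, 25}


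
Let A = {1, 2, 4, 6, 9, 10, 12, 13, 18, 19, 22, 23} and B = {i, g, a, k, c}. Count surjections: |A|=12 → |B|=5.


n = |A| = 12, k = |B| = 5. Surjections via inclusion-exclusion:
S(n,k) = Σ(-1)^i × C(k,i) × (k-i)^n, i=0 to k
i=0: (-1)^0×C(5,0)×5^12 = 244140625
i=1: (-1)^1×C(5,1)×4^12 = -83886080
i=2: (-1)^2×C(5,2)×3^12 = 5314410
i=3: (-1)^3×C(5,3)×2^12 = -40960
i=4: (-1)^4×C(5,4)×1^12 = 5
i=5: (-1)^5×C(5,5)×0^12 = 0
Total = 165528000

Number of surjections = 165528000


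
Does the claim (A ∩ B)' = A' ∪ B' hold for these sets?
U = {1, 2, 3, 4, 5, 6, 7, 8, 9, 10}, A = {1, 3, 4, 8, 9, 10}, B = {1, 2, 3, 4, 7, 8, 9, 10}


LHS: A ∩ B = {1, 3, 4, 8, 9, 10}
(A ∩ B)' = U \ (A ∩ B) = {2, 5, 6, 7}
A' = {2, 5, 6, 7}, B' = {5, 6}
Claimed RHS: A' ∪ B' = {2, 5, 6, 7}
Identity is VALID: LHS = RHS = {2, 5, 6, 7} ✓

Identity is valid. (A ∩ B)' = A' ∪ B' = {2, 5, 6, 7}


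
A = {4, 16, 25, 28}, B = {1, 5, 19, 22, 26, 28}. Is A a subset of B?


A ⊆ B means every element of A is in B.
Elements in A not in B: {4, 16, 25}
So A ⊄ B.

No, A ⊄ B


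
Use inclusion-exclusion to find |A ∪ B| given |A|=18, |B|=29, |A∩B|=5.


|A ∪ B| = |A| + |B| - |A ∩ B|
= 18 + 29 - 5
= 42

|A ∪ B| = 42


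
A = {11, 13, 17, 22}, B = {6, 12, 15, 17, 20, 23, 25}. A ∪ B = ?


A ∪ B = all elements in A or B (or both)
A = {11, 13, 17, 22}
B = {6, 12, 15, 17, 20, 23, 25}
A ∪ B = {6, 11, 12, 13, 15, 17, 20, 22, 23, 25}

A ∪ B = {6, 11, 12, 13, 15, 17, 20, 22, 23, 25}


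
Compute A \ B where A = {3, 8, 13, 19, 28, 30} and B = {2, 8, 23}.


A \ B = elements in A but not in B
A = {3, 8, 13, 19, 28, 30}
B = {2, 8, 23}
Remove from A any elements in B
A \ B = {3, 13, 19, 28, 30}

A \ B = {3, 13, 19, 28, 30}


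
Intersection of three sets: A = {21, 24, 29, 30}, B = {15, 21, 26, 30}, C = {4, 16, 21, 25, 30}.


A ∩ B = {21, 30}
(A ∩ B) ∩ C = {21, 30}

A ∩ B ∩ C = {21, 30}


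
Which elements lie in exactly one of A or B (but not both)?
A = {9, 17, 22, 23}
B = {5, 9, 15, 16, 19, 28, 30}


A △ B = (A \ B) ∪ (B \ A) = elements in exactly one of A or B
A \ B = {17, 22, 23}
B \ A = {5, 15, 16, 19, 28, 30}
A △ B = {5, 15, 16, 17, 19, 22, 23, 28, 30}

A △ B = {5, 15, 16, 17, 19, 22, 23, 28, 30}


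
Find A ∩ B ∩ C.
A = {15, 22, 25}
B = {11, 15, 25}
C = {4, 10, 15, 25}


A ∩ B = {15, 25}
(A ∩ B) ∩ C = {15, 25}

A ∩ B ∩ C = {15, 25}


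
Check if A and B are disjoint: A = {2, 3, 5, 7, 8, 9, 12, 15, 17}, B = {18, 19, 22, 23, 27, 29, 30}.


Disjoint means A ∩ B = ∅.
A ∩ B = ∅
A ∩ B = ∅, so A and B are disjoint.

Yes, A and B are disjoint


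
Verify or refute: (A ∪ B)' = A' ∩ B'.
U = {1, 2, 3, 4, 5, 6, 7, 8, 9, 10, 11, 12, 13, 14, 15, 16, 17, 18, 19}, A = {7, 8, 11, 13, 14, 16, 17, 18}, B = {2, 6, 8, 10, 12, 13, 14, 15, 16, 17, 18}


LHS: A ∪ B = {2, 6, 7, 8, 10, 11, 12, 13, 14, 15, 16, 17, 18}
(A ∪ B)' = U \ (A ∪ B) = {1, 3, 4, 5, 9, 19}
A' = {1, 2, 3, 4, 5, 6, 9, 10, 12, 15, 19}, B' = {1, 3, 4, 5, 7, 9, 11, 19}
Claimed RHS: A' ∩ B' = {1, 3, 4, 5, 9, 19}
Identity is VALID: LHS = RHS = {1, 3, 4, 5, 9, 19} ✓

Identity is valid. (A ∪ B)' = A' ∩ B' = {1, 3, 4, 5, 9, 19}


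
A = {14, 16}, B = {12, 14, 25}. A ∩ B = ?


A ∩ B = elements in both A and B
A = {14, 16}
B = {12, 14, 25}
A ∩ B = {14}

A ∩ B = {14}


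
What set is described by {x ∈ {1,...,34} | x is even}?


Checking each candidate:
Condition: even numbers in {1,...,34}
Result = {2, 4, 6, 8, 10, 12, 14, 16, 18, 20, 22, 24, 26, 28, 30, 32, 34}

{2, 4, 6, 8, 10, 12, 14, 16, 18, 20, 22, 24, 26, 28, 30, 32, 34}


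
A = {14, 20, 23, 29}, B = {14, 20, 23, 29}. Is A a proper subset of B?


A ⊂ B requires: A ⊆ B AND A ≠ B.
A ⊆ B? Yes
A = B? Yes
A = B, so A is not a PROPER subset.

No, A is not a proper subset of B


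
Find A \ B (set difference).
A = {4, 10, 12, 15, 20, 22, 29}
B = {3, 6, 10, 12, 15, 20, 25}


A \ B = elements in A but not in B
A = {4, 10, 12, 15, 20, 22, 29}
B = {3, 6, 10, 12, 15, 20, 25}
Remove from A any elements in B
A \ B = {4, 22, 29}

A \ B = {4, 22, 29}


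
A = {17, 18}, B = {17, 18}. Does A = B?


Two sets are equal iff they have exactly the same elements.
A = {17, 18}
B = {17, 18}
Same elements → A = B

Yes, A = B


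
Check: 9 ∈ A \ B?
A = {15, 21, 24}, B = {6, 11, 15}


A = {15, 21, 24}, B = {6, 11, 15}
A \ B = elements in A but not in B
A \ B = {21, 24}
Checking if 9 ∈ A \ B
9 is not in A \ B → False

9 ∉ A \ B


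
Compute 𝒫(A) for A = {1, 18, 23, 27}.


|A| = 4, so |P(A)| = 2^4 = 16
Enumerate subsets by cardinality (0 to 4):
∅, {1}, {18}, {23}, {27}, {1, 18}, {1, 23}, {1, 27}, {18, 23}, {18, 27}, {23, 27}, {1, 18, 23}, {1, 18, 27}, {1, 23, 27}, {18, 23, 27}, {1, 18, 23, 27}

P(A) has 16 subsets: ∅, {1}, {18}, {23}, {27}, {1, 18}, {1, 23}, {1, 27}, {18, 23}, {18, 27}, {23, 27}, {1, 18, 23}, {1, 18, 27}, {1, 23, 27}, {18, 23, 27}, {1, 18, 23, 27}


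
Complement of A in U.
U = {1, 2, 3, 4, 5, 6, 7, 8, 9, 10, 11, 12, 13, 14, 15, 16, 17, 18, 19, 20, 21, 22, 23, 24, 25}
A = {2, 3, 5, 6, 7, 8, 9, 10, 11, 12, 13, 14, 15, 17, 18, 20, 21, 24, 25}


Aᶜ = U \ A = elements in U but not in A
U = {1, 2, 3, 4, 5, 6, 7, 8, 9, 10, 11, 12, 13, 14, 15, 16, 17, 18, 19, 20, 21, 22, 23, 24, 25}
A = {2, 3, 5, 6, 7, 8, 9, 10, 11, 12, 13, 14, 15, 17, 18, 20, 21, 24, 25}
Aᶜ = {1, 4, 16, 19, 22, 23}

Aᶜ = {1, 4, 16, 19, 22, 23}


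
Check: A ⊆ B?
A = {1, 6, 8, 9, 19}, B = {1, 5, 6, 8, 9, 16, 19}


A ⊆ B means every element of A is in B.
All elements of A are in B.
So A ⊆ B.

Yes, A ⊆ B


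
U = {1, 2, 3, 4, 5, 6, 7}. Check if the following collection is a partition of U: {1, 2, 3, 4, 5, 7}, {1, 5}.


A partition requires: (1) non-empty parts, (2) pairwise disjoint, (3) union = U
Parts: {1, 2, 3, 4, 5, 7}, {1, 5}
Union of parts: {1, 2, 3, 4, 5, 7}
U = {1, 2, 3, 4, 5, 6, 7}
All non-empty? True
Pairwise disjoint? False
Covers U? False

No, not a valid partition


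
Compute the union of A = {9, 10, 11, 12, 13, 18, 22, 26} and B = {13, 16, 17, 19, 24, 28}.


A ∪ B = all elements in A or B (or both)
A = {9, 10, 11, 12, 13, 18, 22, 26}
B = {13, 16, 17, 19, 24, 28}
A ∪ B = {9, 10, 11, 12, 13, 16, 17, 18, 19, 22, 24, 26, 28}

A ∪ B = {9, 10, 11, 12, 13, 16, 17, 18, 19, 22, 24, 26, 28}


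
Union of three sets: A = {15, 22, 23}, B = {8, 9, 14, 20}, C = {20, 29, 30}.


A ∪ B = {8, 9, 14, 15, 20, 22, 23}
(A ∪ B) ∪ C = {8, 9, 14, 15, 20, 22, 23, 29, 30}

A ∪ B ∪ C = {8, 9, 14, 15, 20, 22, 23, 29, 30}


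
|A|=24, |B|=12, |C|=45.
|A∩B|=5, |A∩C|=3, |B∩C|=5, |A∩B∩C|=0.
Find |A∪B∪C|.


|A∪B∪C| = |A|+|B|+|C| - |A∩B|-|A∩C|-|B∩C| + |A∩B∩C|
= 24+12+45 - 5-3-5 + 0
= 81 - 13 + 0
= 68

|A ∪ B ∪ C| = 68


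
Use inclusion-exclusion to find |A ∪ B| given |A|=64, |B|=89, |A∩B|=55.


|A ∪ B| = |A| + |B| - |A ∩ B|
= 64 + 89 - 55
= 98

|A ∪ B| = 98


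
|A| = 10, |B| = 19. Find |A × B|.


|A × B| = |A| × |B|
= 10 × 19
= 190

|A × B| = 190


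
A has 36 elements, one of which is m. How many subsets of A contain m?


Subsets of A containing m correspond to subsets of A \ {m}, which has 35 elements.
Count = 2^(n-1) = 2^35
= 34359738368

Number of subsets containing m = 34359738368


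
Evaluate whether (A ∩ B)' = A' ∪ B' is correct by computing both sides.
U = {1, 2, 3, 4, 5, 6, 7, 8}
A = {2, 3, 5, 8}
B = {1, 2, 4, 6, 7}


LHS: A ∩ B = {2}
(A ∩ B)' = U \ (A ∩ B) = {1, 3, 4, 5, 6, 7, 8}
A' = {1, 4, 6, 7}, B' = {3, 5, 8}
Claimed RHS: A' ∪ B' = {1, 3, 4, 5, 6, 7, 8}
Identity is VALID: LHS = RHS = {1, 3, 4, 5, 6, 7, 8} ✓

Identity is valid. (A ∩ B)' = A' ∪ B' = {1, 3, 4, 5, 6, 7, 8}


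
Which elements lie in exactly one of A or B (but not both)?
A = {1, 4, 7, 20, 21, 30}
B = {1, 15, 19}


A △ B = (A \ B) ∪ (B \ A) = elements in exactly one of A or B
A \ B = {4, 7, 20, 21, 30}
B \ A = {15, 19}
A △ B = {4, 7, 15, 19, 20, 21, 30}

A △ B = {4, 7, 15, 19, 20, 21, 30}


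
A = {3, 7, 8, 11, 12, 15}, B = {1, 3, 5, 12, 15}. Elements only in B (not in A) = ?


A = {3, 7, 8, 11, 12, 15}
B = {1, 3, 5, 12, 15}
Region: only in B (not in A)
Elements: {1, 5}

Elements only in B (not in A): {1, 5}


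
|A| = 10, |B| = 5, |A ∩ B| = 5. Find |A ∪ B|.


|A ∪ B| = |A| + |B| - |A ∩ B|
= 10 + 5 - 5
= 10

|A ∪ B| = 10


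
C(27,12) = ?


C(n,k) = n! / (k!(n-k)!)
C(27,12) = 27! / (12!15!)
= 17383860

C(27,12) = 17383860


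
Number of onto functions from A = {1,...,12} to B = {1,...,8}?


n = |A| = 12, k = |B| = 8. Surjections via inclusion-exclusion:
S(n,k) = Σ(-1)^i × C(k,i) × (k-i)^n, i=0 to k
i=0: (-1)^0×C(8,0)×8^12 = 68719476736
i=1: (-1)^1×C(8,1)×7^12 = -110730297608
i=2: (-1)^2×C(8,2)×6^12 = 60949905408
i=3: (-1)^3×C(8,3)×5^12 = -13671875000
i=4: (-1)^4×C(8,4)×4^12 = 1174405120
i=5: (-1)^5×C(8,5)×3^12 = -29760696
i=6: (-1)^6×C(8,6)×2^12 = 114688
i=7: (-1)^7×C(8,7)×1^12 = -8
i=8: (-1)^8×C(8,8)×0^12 = 0
Total = 6411968640

Number of surjections = 6411968640


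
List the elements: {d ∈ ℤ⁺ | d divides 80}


Checking each candidate:
Condition: positive divisors of 80
Result = {1, 2, 4, 5, 8, 10, 16, 20, 40, 80}

{1, 2, 4, 5, 8, 10, 16, 20, 40, 80}


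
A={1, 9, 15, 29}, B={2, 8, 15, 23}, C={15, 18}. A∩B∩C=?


A ∩ B = {15}
(A ∩ B) ∩ C = {15}

A ∩ B ∩ C = {15}


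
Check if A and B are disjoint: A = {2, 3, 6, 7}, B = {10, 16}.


Disjoint means A ∩ B = ∅.
A ∩ B = ∅
A ∩ B = ∅, so A and B are disjoint.

Yes, A and B are disjoint


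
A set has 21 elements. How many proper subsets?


Total subsets = 2^n = 2^21 = 2097152
Proper subsets exclude the set itself: 2^n - 1
= 2097152 - 1
= 2097151

Number of proper subsets = 2097151


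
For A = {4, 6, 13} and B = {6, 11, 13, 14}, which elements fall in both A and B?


A = {4, 6, 13}
B = {6, 11, 13, 14}
Region: in both A and B
Elements: {6, 13}

Elements in both A and B: {6, 13}


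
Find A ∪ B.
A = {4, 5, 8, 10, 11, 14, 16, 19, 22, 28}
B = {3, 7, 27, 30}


A ∪ B = all elements in A or B (or both)
A = {4, 5, 8, 10, 11, 14, 16, 19, 22, 28}
B = {3, 7, 27, 30}
A ∪ B = {3, 4, 5, 7, 8, 10, 11, 14, 16, 19, 22, 27, 28, 30}

A ∪ B = {3, 4, 5, 7, 8, 10, 11, 14, 16, 19, 22, 27, 28, 30}


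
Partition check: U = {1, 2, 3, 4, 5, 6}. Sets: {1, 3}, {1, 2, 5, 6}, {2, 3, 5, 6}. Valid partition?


A partition requires: (1) non-empty parts, (2) pairwise disjoint, (3) union = U
Parts: {1, 3}, {1, 2, 5, 6}, {2, 3, 5, 6}
Union of parts: {1, 2, 3, 5, 6}
U = {1, 2, 3, 4, 5, 6}
All non-empty? True
Pairwise disjoint? False
Covers U? False

No, not a valid partition


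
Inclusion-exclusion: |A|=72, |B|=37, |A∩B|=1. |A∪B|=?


|A ∪ B| = |A| + |B| - |A ∩ B|
= 72 + 37 - 1
= 108

|A ∪ B| = 108


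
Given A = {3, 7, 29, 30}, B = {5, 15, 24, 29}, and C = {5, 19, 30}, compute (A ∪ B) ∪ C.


A ∪ B = {3, 5, 7, 15, 24, 29, 30}
(A ∪ B) ∪ C = {3, 5, 7, 15, 19, 24, 29, 30}

A ∪ B ∪ C = {3, 5, 7, 15, 19, 24, 29, 30}


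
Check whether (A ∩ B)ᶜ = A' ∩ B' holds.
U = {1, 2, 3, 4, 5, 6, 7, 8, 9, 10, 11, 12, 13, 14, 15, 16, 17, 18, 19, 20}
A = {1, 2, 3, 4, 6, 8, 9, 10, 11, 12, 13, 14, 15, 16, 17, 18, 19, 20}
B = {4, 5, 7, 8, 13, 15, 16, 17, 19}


LHS: A ∩ B = {4, 8, 13, 15, 16, 17, 19}
(A ∩ B)' = U \ (A ∩ B) = {1, 2, 3, 5, 6, 7, 9, 10, 11, 12, 14, 18, 20}
A' = {5, 7}, B' = {1, 2, 3, 6, 9, 10, 11, 12, 14, 18, 20}
Claimed RHS: A' ∩ B' = ∅
Identity is INVALID: LHS = {1, 2, 3, 5, 6, 7, 9, 10, 11, 12, 14, 18, 20} but the RHS claimed here equals ∅. The correct form is (A ∩ B)' = A' ∪ B'.

Identity is invalid: (A ∩ B)' = {1, 2, 3, 5, 6, 7, 9, 10, 11, 12, 14, 18, 20} but A' ∩ B' = ∅. The correct De Morgan law is (A ∩ B)' = A' ∪ B'.


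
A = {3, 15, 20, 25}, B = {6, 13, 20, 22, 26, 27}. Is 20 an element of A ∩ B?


A = {3, 15, 20, 25}, B = {6, 13, 20, 22, 26, 27}
A ∩ B = elements in both A and B
A ∩ B = {20}
Checking if 20 ∈ A ∩ B
20 is in A ∩ B → True

20 ∈ A ∩ B


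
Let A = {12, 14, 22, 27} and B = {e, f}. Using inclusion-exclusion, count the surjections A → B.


n = |A| = 4, k = |B| = 2. Surjections via inclusion-exclusion:
S(n,k) = Σ(-1)^i × C(k,i) × (k-i)^n, i=0 to k
i=0: (-1)^0×C(2,0)×2^4 = 16
i=1: (-1)^1×C(2,1)×1^4 = -2
i=2: (-1)^2×C(2,2)×0^4 = 0
Total = 14

Number of surjections = 14


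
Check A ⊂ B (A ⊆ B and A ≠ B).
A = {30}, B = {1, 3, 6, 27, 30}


A ⊂ B requires: A ⊆ B AND A ≠ B.
A ⊆ B? Yes
A = B? No
A ⊂ B: Yes (A is a proper subset of B)

Yes, A ⊂ B


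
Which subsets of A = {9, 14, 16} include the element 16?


A subset of A contains 16 iff the remaining 2 elements form any subset of A \ {16}.
Count: 2^(n-1) = 2^2 = 4
Subsets containing 16: {16}, {9, 16}, {14, 16}, {9, 14, 16}

Subsets containing 16 (4 total): {16}, {9, 16}, {14, 16}, {9, 14, 16}


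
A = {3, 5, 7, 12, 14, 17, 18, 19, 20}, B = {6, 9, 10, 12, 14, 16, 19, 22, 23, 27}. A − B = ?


A \ B = elements in A but not in B
A = {3, 5, 7, 12, 14, 17, 18, 19, 20}
B = {6, 9, 10, 12, 14, 16, 19, 22, 23, 27}
Remove from A any elements in B
A \ B = {3, 5, 7, 17, 18, 20}

A \ B = {3, 5, 7, 17, 18, 20}


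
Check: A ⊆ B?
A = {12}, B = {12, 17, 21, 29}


A ⊆ B means every element of A is in B.
All elements of A are in B.
So A ⊆ B.

Yes, A ⊆ B


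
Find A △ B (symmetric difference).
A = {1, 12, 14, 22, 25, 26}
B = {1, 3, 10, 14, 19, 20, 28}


A △ B = (A \ B) ∪ (B \ A) = elements in exactly one of A or B
A \ B = {12, 22, 25, 26}
B \ A = {3, 10, 19, 20, 28}
A △ B = {3, 10, 12, 19, 20, 22, 25, 26, 28}

A △ B = {3, 10, 12, 19, 20, 22, 25, 26, 28}


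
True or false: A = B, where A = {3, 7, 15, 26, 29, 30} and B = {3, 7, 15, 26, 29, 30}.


Two sets are equal iff they have exactly the same elements.
A = {3, 7, 15, 26, 29, 30}
B = {3, 7, 15, 26, 29, 30}
Same elements → A = B

Yes, A = B


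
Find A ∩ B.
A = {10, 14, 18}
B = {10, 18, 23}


A ∩ B = elements in both A and B
A = {10, 14, 18}
B = {10, 18, 23}
A ∩ B = {10, 18}

A ∩ B = {10, 18}


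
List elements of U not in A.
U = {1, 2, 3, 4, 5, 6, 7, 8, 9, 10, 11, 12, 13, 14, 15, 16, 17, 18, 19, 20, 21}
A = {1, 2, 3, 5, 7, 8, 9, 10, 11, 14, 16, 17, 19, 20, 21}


Aᶜ = U \ A = elements in U but not in A
U = {1, 2, 3, 4, 5, 6, 7, 8, 9, 10, 11, 12, 13, 14, 15, 16, 17, 18, 19, 20, 21}
A = {1, 2, 3, 5, 7, 8, 9, 10, 11, 14, 16, 17, 19, 20, 21}
Aᶜ = {4, 6, 12, 13, 15, 18}

Aᶜ = {4, 6, 12, 13, 15, 18}


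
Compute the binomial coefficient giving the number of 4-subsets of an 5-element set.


C(n,k) = n! / (k!(n-k)!)
C(5,4) = 5! / (4!1!)
= 5

C(5,4) = 5


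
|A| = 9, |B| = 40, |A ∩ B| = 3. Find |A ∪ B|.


|A ∪ B| = |A| + |B| - |A ∩ B|
= 9 + 40 - 3
= 46

|A ∪ B| = 46


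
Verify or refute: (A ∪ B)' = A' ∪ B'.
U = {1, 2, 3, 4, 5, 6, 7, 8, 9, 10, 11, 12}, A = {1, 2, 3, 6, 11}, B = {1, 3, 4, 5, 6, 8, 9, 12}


LHS: A ∪ B = {1, 2, 3, 4, 5, 6, 8, 9, 11, 12}
(A ∪ B)' = U \ (A ∪ B) = {7, 10}
A' = {4, 5, 7, 8, 9, 10, 12}, B' = {2, 7, 10, 11}
Claimed RHS: A' ∪ B' = {2, 4, 5, 7, 8, 9, 10, 11, 12}
Identity is INVALID: LHS = {7, 10} but the RHS claimed here equals {2, 4, 5, 7, 8, 9, 10, 11, 12}. The correct form is (A ∪ B)' = A' ∩ B'.

Identity is invalid: (A ∪ B)' = {7, 10} but A' ∪ B' = {2, 4, 5, 7, 8, 9, 10, 11, 12}. The correct De Morgan law is (A ∪ B)' = A' ∩ B'.
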